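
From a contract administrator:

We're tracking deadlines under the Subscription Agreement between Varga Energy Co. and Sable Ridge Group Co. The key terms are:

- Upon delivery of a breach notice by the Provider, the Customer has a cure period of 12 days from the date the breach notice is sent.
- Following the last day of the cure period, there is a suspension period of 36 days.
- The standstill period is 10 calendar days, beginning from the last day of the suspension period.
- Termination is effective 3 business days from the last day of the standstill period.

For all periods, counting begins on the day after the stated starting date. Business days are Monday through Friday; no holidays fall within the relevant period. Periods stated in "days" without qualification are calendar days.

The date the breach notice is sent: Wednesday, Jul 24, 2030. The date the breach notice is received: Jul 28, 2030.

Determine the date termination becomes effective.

The last day of the cure period: Jul 24, 2030 + 12 days = Aug 5, 2030.
The last day of the suspension period: 36 calendar days after Aug 5, 2030 is Sep 10, 2030.
Adding 10 calendar days to Sep 10, 2030 gives Sep 20, 2030, which is the last day of the standstill period.
The date termination becomes effective: 3 business days after Friday, Sep 20, 2030, skipping weekends — Sep 23, Sep 24, Sep 25 — lands on Wednesday, Sep 25, 2030.

Sep 25, 2030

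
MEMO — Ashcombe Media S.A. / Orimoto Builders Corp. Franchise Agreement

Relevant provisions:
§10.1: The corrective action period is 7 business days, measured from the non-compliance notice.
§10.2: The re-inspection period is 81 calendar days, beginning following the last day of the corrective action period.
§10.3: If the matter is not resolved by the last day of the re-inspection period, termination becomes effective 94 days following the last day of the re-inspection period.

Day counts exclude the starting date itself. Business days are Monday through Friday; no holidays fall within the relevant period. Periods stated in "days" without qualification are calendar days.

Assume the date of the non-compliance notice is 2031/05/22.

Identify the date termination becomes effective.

The last day of the corrective action period: counting 7 business days from Thursday, 2031/05/22 (May 23, May 26, May 27, May 28, May 29, May 30, Jun 2, skipping weekends) reaches Monday, 2031/06/02.
The last day of the re-inspection period: 81 calendar days after 2031/06/02 is 2031/08/22.
The date termination becomes effective: 2031/08/22 + 94 days = 2031/11/24.

2031/11/24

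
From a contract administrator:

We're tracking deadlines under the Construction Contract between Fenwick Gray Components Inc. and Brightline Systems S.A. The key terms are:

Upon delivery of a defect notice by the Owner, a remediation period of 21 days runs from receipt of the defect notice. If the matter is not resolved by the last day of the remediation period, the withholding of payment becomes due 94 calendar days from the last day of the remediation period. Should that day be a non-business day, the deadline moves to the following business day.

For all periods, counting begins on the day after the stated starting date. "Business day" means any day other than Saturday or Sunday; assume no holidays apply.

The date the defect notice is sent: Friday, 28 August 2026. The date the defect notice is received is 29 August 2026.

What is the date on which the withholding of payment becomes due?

Adding 21 calendar days to 29 August 2026 gives 19 September 2026, which is the last day of the remediation period.
The date on which the withholding of payment becomes due: 19 September 2026 + 94 days = 22 December 2026. 22 December 2026 is a Tuesday, so no roll-forward applies.

22 December 2026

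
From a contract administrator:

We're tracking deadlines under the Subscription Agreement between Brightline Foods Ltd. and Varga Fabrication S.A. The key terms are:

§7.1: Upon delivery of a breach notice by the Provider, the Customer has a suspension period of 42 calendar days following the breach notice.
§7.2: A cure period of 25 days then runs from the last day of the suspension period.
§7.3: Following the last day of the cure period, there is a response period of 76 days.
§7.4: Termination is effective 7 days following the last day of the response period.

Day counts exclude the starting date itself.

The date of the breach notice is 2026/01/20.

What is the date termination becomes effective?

2026/06/19

Adding 42 calendar days to 2026/01/20 gives 2026/03/03, which is the last day of the suspension period.
Adding 25 calendar days to 2026/03/03 gives 2026/03/28, which is the last day of the cure period.
The last day of the response period: 2026/03/28 + 76 days = 2026/06/12.
The date termination becomes effective: 2026/06/12 + 7 days = 2026/06/19.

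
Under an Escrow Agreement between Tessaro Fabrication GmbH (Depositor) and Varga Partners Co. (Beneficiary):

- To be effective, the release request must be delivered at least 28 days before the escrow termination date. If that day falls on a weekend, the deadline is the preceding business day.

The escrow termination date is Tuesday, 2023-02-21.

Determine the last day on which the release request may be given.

Counting back 28 calendar days from 2023-02-21 gives 2023-01-24. That is a Tuesday, so no adjustment is needed.

2023-01-24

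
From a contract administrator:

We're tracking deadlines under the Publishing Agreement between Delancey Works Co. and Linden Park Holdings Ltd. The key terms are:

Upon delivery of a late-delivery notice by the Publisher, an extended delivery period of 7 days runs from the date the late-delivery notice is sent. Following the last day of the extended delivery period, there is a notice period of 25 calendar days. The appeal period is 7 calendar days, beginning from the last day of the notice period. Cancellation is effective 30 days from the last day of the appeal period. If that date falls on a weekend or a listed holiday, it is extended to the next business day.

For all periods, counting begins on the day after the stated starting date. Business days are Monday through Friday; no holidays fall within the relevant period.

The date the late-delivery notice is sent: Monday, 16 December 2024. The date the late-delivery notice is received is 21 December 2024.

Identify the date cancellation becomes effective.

24 February 2025

Adding 7 calendar days to 16 December 2024 gives 23 December 2024, which is the last day of the extended delivery period.
The last day of the notice period: 25 calendar days after 23 December 2024 is 17 January 2025.
Adding 7 calendar days to 17 January 2025 gives 24 January 2025, which is the last day of the appeal period.
The date cancellation becomes effective: 30 calendar days after 24 January 2025 is 23 February 2025. That falls on a Sunday, so it rolls to the next business day, Monday, 24 February 2025.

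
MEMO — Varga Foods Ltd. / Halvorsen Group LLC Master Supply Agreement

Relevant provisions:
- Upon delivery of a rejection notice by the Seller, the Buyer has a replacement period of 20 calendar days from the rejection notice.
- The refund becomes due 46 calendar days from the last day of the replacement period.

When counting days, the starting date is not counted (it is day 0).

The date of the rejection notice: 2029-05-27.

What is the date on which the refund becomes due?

Adding 20 calendar days to 2029-05-27 gives 2029-06-16, which is the last day of the replacement period.
The date on which the refund becomes due: 46 calendar days after 2029-06-16 is 2029-08-01.

2029-08-01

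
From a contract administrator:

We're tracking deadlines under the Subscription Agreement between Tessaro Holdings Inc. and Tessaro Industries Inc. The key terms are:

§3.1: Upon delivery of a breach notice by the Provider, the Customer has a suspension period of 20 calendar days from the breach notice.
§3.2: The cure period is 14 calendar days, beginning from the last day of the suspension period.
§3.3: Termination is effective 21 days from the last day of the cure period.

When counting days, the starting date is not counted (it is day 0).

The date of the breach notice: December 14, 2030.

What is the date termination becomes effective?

February 7, 2031

The last day of the suspension period: 20 calendar days after December 14, 2030 is January 3, 2031.
The last day of the cure period: January 3, 2031 + 14 days = January 17, 2031.
The date termination becomes effective: 21 calendar days after January 17, 2031 is February 7, 2031.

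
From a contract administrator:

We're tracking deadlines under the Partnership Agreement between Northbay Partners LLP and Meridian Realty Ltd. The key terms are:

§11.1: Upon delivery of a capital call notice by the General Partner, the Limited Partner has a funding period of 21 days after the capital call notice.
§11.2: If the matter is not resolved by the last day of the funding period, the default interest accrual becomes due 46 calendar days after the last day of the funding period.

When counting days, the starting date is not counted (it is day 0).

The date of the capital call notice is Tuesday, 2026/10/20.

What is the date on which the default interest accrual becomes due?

2026/12/26

The last day of the funding period: 21 calendar days after 2026/10/20 is 2026/11/10.
The date on which the default interest accrual becomes due: 2026/11/10 + 46 days = 2026/12/26.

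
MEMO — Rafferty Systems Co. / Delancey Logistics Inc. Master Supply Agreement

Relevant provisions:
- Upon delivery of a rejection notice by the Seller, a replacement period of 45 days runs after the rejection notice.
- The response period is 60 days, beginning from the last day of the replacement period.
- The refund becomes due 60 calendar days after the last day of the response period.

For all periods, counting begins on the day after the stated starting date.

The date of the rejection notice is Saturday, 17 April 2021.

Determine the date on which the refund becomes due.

The last day of the replacement period: 45 calendar days after 17 April 2021 is 1 June 2021.
The last day of the response period: 1 June 2021 + 60 days = 31 July 2021.
Adding 60 calendar days to 31 July 2021 gives 29 September 2021, which is the date on which the refund becomes due.

29 September 2021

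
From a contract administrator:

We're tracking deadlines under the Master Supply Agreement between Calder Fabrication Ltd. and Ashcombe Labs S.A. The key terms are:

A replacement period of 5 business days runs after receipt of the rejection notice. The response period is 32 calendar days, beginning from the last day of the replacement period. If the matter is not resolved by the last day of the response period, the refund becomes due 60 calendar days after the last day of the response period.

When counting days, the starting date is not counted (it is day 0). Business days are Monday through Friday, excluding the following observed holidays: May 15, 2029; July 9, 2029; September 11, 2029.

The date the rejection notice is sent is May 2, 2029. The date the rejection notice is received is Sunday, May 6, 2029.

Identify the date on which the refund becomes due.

August 11, 2029

The last day of the replacement period: 5 business days after Sunday, May 6, 2029, skipping weekends — May 7, May 8, May 9, May 10, May 11 — lands on Friday, May 11, 2029.
Adding 32 calendar days to May 11, 2029 gives June 12, 2029, which is the last day of the response period.
The date on which the refund becomes due: June 12, 2029 + 60 days = August 11, 2029.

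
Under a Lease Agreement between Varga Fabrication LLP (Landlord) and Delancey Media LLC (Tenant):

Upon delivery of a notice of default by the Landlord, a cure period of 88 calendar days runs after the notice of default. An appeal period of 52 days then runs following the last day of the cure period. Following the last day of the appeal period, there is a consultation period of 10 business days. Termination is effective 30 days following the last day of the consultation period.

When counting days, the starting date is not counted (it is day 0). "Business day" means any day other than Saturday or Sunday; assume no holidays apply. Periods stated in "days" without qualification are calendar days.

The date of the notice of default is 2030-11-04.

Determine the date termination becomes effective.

2031-05-07

Adding 88 calendar days to 2030-11-04 gives 2031-01-31, which is the last day of the cure period.
The last day of the appeal period: 2031-01-31 + 52 days = 2031-03-24.
The last day of the consultation period: counting 10 business days from Monday, 2031-03-24 (Mar 25, Mar 26, Mar 27, Mar 28, Mar 31, Apr 1, Apr 2, Apr 3, Apr 4, Apr 7, skipping weekends) reaches Monday, 2031-04-07.
The date termination becomes effective: 2031-04-07 + 30 days = 2031-05-07.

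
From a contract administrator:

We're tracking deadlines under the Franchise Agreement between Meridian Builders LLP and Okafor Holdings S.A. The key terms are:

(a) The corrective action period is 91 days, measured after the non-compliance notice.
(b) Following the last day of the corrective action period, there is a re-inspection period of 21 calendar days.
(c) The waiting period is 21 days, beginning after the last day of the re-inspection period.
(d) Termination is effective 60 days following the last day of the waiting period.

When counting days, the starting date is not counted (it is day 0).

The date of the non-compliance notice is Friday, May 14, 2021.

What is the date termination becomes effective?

Nov 23, 2021

The last day of the corrective action period: May 14, 2021 + 91 days = Aug 13, 2021.
The last day of the re-inspection period: 21 calendar days after Aug 13, 2021 is Sep 3, 2021.
The last day of the waiting period: Sep 3, 2021 + 21 days = Sep 24, 2021.
The date termination becomes effective: Sep 24, 2021 + 60 days = Nov 23, 2021.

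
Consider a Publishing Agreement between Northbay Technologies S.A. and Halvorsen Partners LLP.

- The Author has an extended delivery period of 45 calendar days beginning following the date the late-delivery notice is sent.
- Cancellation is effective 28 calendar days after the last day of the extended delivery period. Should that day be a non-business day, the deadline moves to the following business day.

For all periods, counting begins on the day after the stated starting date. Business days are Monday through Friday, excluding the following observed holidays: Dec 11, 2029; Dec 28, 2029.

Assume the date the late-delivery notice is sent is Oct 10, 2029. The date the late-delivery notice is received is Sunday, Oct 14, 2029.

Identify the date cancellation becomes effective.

Dec 24, 2029

Adding 45 calendar days to Oct 10, 2029 gives Nov 24, 2029, which is the last day of the extended delivery period.
Adding 28 calendar days to Nov 24, 2029 gives Dec 22, 2029, which is the date cancellation becomes effective. That falls on a Saturday, so it rolls to the next business day, Monday, Dec 24, 2029.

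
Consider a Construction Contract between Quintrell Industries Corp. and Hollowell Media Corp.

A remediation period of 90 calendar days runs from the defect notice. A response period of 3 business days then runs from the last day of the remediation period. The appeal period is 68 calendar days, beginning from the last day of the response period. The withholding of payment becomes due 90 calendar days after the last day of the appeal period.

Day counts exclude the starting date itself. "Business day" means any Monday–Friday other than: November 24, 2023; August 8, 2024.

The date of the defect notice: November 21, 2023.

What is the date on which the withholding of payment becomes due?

The last day of the remediation period: 90 calendar days after November 21, 2023 is February 19, 2024.
The last day of the response period: 3 business days after Monday, February 19, 2024, skipping weekends — Feb 20, Feb 21, Feb 22 — lands on Thursday, February 22, 2024.
Adding 68 calendar days to February 22, 2024 gives April 30, 2024, which is the last day of the appeal period.
Adding 90 calendar days to April 30, 2024 gives July 29, 2024, which is the date on which the withholding of payment becomes due.

July 29, 2024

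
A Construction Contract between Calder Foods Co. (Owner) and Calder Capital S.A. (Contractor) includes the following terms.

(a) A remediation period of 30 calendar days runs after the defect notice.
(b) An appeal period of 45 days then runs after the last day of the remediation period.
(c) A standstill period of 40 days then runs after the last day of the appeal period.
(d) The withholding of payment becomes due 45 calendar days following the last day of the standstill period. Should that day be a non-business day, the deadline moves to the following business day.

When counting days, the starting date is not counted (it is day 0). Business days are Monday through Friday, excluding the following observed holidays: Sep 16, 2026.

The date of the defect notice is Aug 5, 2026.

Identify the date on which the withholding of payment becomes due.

Adding 30 calendar days to Aug 5, 2026 gives Sep 4, 2026, which is the last day of the remediation period.
Adding 45 calendar days to Sep 4, 2026 gives Oct 19, 2026, which is the last day of the appeal period.
The last day of the standstill period: Oct 19, 2026 + 40 days = Nov 28, 2026.
The date on which the withholding of payment becomes due: 45 calendar days after Nov 28, 2026 is Jan 12, 2027. Jan 12, 2027 is a Tuesday and is not a listed holiday, so no roll-forward applies.

Jan 12, 2027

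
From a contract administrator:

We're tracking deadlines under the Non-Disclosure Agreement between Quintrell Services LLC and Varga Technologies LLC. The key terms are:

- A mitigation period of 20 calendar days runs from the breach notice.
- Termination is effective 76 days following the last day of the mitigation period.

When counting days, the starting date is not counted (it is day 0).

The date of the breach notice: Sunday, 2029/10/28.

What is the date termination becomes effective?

2030/02/01

The last day of the mitigation period: 2029/10/28 + 20 days = 2029/11/17.
Adding 76 calendar days to 2029/11/17 gives 2030/02/01, which is the date termination becomes effective.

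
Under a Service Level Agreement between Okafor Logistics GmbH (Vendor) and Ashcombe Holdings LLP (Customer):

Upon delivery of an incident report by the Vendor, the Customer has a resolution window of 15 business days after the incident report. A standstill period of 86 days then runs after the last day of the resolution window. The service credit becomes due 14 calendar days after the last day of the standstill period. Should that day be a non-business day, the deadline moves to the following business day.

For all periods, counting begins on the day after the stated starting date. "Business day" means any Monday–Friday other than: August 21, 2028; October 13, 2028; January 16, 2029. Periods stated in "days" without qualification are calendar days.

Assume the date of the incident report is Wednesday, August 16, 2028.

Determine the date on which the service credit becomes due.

The last day of the resolution window: 15 business days after Wednesday, August 16, 2028, skipping weekends and the listed holiday on Aug 21 — Aug 17, Aug 18, Aug 22, Aug 23, …, Sep 5, Sep 6, Sep 7 — lands on Thursday, September 7, 2028.
The last day of the standstill period: September 7, 2028 + 86 days = December 2, 2028.
Adding 14 calendar days to December 2, 2028 gives December 16, 2028, which is the date on which the service credit becomes due. That falls on a Saturday, so it rolls to the next business day, Monday, December 18, 2028.

December 18, 2028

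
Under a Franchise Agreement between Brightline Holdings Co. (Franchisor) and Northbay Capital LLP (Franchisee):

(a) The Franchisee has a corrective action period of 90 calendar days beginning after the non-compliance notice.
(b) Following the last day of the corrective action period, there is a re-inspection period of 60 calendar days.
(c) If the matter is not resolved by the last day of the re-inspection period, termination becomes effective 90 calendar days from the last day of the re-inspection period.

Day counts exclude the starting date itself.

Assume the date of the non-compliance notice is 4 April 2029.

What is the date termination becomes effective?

30 November 2029

The last day of the corrective action period: 90 calendar days after 4 April 2029 is 3 July 2029.
The last day of the re-inspection period: 3 July 2029 + 60 days = 1 September 2029.
The date termination becomes effective: 1 September 2029 + 90 days = 30 November 2029.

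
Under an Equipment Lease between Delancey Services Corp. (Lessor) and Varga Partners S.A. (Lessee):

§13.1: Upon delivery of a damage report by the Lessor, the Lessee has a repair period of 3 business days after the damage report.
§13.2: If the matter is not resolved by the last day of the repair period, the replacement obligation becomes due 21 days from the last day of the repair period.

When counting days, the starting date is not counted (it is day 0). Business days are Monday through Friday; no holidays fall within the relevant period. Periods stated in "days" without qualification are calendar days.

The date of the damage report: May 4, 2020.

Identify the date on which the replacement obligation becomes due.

The last day of the repair period: 3 business days after Monday, May 4, 2020, skipping weekends — May 5, May 6, May 7 — lands on Thursday, May 7, 2020.
The date on which the replacement obligation becomes due: 21 calendar days after May 7, 2020 is May 28, 2020.

May 28, 2020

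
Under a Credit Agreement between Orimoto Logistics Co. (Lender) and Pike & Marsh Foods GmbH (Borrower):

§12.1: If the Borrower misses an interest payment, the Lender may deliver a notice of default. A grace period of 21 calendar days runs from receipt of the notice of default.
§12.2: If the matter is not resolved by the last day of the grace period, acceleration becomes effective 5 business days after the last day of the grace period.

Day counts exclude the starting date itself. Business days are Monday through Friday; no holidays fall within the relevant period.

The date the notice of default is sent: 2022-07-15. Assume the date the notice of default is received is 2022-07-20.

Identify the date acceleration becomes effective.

2022-08-17

The last day of the grace period: 2022-07-20 + 21 days = 2022-08-10.
The date acceleration becomes effective: 5 business days after Wednesday, 2022-08-10, skipping weekends — Aug 11, Aug 12, Aug 15, Aug 16, Aug 17 — lands on Wednesday, 2022-08-17.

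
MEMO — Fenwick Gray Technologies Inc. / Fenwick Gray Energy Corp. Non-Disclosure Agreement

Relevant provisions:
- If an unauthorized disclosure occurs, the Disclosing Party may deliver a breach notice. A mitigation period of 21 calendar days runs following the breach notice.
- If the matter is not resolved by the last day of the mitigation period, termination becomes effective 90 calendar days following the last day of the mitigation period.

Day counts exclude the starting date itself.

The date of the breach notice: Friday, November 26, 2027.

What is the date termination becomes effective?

March 16, 2028

Adding 21 calendar days to November 26, 2027 gives December 17, 2027, which is the last day of the mitigation period.
Adding 90 calendar days to December 17, 2027 gives March 16, 2028, which is the date termination becomes effective.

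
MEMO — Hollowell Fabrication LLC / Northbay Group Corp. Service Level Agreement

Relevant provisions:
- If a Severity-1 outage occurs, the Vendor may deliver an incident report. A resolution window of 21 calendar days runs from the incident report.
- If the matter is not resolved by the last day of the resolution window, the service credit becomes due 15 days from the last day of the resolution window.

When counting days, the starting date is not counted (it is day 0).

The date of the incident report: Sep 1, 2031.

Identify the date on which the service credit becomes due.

Oct 7, 2031

The last day of the resolution window: Sep 1, 2031 + 21 days = Sep 22, 2031.
The date on which the service credit becomes due: 15 calendar days after Sep 22, 2031 is Oct 7, 2031.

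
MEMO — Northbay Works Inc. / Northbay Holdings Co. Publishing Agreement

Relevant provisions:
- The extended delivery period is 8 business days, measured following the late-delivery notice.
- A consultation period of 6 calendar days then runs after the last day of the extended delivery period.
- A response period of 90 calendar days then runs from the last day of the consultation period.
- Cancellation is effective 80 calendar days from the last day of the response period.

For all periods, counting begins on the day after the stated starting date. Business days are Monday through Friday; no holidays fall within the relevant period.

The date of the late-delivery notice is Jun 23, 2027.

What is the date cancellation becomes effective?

Dec 28, 2027

The last day of the extended delivery period: counting 8 business days from Wednesday, Jun 23, 2027 (Jun 24, Jun 25, Jun 28, Jun 29, Jun 30, Jul 1, Jul 2, Jul 5, skipping weekends) reaches Monday, Jul 5, 2027.
The last day of the consultation period: Jul 5, 2027 + 6 days = Jul 11, 2027.
Adding 90 calendar days to Jul 11, 2027 gives Oct 9, 2027, which is the last day of the response period.
The date cancellation becomes effective: 80 calendar days after Oct 9, 2027 is Dec 28, 2027.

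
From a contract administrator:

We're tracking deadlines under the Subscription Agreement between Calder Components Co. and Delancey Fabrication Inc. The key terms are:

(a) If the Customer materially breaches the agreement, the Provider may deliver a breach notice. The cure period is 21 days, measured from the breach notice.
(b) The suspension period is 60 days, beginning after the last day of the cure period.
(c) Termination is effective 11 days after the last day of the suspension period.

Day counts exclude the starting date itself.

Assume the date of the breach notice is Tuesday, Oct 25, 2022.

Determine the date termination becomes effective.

Jan 25, 2023

Adding 21 calendar days to Oct 25, 2022 gives Nov 15, 2022, which is the last day of the cure period.
The last day of the suspension period: Nov 15, 2022 + 60 days = Jan 14, 2023.
The date termination becomes effective: 11 calendar days after Jan 14, 2023 is Jan 25, 2023.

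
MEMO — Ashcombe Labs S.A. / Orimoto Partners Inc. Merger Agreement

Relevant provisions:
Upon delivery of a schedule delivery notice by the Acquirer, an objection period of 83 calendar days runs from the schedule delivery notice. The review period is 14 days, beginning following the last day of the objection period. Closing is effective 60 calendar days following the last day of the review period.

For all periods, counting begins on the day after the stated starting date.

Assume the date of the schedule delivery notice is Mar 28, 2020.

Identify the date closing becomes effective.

Sep 1, 2020

The last day of the objection period: 83 calendar days after Mar 28, 2020 is Jun 19, 2020.
The last day of the review period: 14 calendar days after Jun 19, 2020 is Jul 3, 2020.
Adding 60 calendar days to Jul 3, 2020 gives Sep 1, 2020, which is the date closing becomes effective.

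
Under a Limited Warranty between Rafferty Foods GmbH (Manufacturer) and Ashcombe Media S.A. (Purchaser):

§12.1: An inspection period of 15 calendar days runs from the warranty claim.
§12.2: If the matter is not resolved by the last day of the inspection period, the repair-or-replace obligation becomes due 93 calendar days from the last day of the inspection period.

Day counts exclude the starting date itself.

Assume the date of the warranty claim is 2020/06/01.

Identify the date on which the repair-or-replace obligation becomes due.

The last day of the inspection period: 15 calendar days after 2020/06/01 is 2020/06/16.
The date on which the repair-or-replace obligation becomes due: 2020/06/16 + 93 days = 2020/09/17.

2020/09/17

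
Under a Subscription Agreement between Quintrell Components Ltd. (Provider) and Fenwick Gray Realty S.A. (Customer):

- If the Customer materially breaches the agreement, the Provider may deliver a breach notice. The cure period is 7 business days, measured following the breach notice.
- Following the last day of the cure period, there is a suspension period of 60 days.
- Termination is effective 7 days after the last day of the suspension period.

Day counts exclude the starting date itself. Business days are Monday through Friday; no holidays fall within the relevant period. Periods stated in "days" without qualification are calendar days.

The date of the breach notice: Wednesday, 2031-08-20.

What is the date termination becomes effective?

2031-11-04

From Wednesday, 2031-08-20, 7 business days (Aug 21, Aug 22, Aug 25, Aug 26, Aug 27, Aug 28, Aug 29, skipping weekends) brings us to Friday, 2031-08-29, which is the last day of the cure period.
The last day of the suspension period: 2031-08-29 + 60 days = 2031-10-28.
The date termination becomes effective: 7 calendar days after 2031-10-28 is 2031-11-04.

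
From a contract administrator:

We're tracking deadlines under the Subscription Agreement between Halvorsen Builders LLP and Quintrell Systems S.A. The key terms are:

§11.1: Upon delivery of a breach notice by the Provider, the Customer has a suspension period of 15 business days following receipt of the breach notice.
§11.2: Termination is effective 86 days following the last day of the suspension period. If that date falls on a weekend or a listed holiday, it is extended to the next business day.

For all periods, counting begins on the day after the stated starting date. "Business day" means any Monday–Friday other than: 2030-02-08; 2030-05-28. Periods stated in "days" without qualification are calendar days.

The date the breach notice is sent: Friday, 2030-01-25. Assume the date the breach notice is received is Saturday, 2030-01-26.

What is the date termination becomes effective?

2030-05-15

From Saturday, 2030-01-26, 15 business days (Jan 28, Jan 29, Jan 30, Jan 31, …, Feb 14, Feb 15, Feb 18, skipping weekends and the listed holiday on Feb 8) brings us to Monday, 2030-02-18, which is the last day of the suspension period.
Adding 86 calendar days to 2030-02-18 gives 2030-05-15, which is the date termination becomes effective. 2030-05-15 is a Wednesday and is not a listed holiday, so no roll-forward applies.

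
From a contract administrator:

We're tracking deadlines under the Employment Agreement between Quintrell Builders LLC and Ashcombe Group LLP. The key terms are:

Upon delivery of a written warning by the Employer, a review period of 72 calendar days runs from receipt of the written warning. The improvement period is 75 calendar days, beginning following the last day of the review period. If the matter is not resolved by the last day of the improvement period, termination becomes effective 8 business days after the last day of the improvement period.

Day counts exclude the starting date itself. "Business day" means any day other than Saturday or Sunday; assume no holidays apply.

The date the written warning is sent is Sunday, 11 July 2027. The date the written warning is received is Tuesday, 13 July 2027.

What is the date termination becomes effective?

17 December 2027

The last day of the review period: 72 calendar days after 13 July 2027 is 23 September 2027.
Adding 75 calendar days to 23 September 2027 gives 7 December 2027, which is the last day of the improvement period.
From Tuesday, 7 December 2027, 8 business days (Dec 8, Dec 9, Dec 10, Dec 13, Dec 14, Dec 15, Dec 16, Dec 17, skipping weekends) brings us to Friday, 17 December 2027, which is the date termination becomes effective.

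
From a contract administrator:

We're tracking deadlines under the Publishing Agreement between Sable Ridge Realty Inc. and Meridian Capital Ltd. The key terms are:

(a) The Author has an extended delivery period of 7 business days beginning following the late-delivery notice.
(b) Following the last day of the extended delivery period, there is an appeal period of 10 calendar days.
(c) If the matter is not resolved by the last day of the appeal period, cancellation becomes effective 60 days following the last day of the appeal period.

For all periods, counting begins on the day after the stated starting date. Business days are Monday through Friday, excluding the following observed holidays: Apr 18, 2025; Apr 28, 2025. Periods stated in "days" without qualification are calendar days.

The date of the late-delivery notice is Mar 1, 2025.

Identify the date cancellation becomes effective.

From Saturday, Mar 1, 2025, 7 business days (Mar 3, Mar 4, Mar 5, Mar 6, Mar 7, Mar 10, Mar 11, skipping weekends) brings us to Tuesday, Mar 11, 2025, which is the last day of the extended delivery period.
The last day of the appeal period: Mar 11, 2025 + 10 days = Mar 21, 2025.
The date cancellation becomes effective: Mar 21, 2025 + 60 days = May 20, 2025.

May 20, 2025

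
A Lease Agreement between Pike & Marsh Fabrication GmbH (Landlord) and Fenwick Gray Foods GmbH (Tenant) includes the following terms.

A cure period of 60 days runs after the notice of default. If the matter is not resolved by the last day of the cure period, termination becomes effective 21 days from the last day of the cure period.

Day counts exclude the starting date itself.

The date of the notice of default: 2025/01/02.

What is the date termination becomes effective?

2025/03/24

The last day of the cure period: 2025/01/02 + 60 days = 2025/03/03.
Adding 21 calendar days to 2025/03/03 gives 2025/03/24, which is the date termination becomes effective.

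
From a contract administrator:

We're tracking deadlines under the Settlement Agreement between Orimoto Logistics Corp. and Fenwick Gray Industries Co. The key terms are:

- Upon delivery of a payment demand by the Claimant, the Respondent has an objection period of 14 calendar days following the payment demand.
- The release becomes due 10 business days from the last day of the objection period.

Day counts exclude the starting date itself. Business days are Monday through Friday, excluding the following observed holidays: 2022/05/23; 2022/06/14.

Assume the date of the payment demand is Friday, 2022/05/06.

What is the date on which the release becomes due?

The last day of the objection period: 2022/05/06 + 14 days = 2022/05/20.
From Friday, 2022/05/20, 10 business days (May 24, May 25, May 26, May 27, May 30, May 31, Jun 1, Jun 2, Jun 3, Jun 6, skipping weekends and the listed holiday on May 23) brings us to Monday, 2022/06/06, which is the date on which the release becomes due.

2022/06/06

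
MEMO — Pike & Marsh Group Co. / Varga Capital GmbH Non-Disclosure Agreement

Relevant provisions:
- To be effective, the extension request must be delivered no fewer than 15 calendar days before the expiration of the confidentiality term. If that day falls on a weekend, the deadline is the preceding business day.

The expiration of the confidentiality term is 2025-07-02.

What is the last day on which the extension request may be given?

Counting back 15 calendar days from 2025-07-02 gives 2025-06-17. That is a Tuesday, so no adjustment is needed.

2025-06-17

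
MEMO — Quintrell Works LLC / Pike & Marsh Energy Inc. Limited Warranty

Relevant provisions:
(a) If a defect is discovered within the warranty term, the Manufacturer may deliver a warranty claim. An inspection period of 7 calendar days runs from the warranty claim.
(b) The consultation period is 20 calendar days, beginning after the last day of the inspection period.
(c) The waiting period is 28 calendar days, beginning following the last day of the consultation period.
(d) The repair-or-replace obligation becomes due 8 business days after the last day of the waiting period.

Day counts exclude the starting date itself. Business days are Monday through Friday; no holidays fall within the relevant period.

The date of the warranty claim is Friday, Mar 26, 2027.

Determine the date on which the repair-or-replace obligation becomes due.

Adding 7 calendar days to Mar 26, 2027 gives Apr 2, 2027, which is the last day of the inspection period.
The last day of the consultation period: 20 calendar days after Apr 2, 2027 is Apr 22, 2027.
The last day of the waiting period: 28 calendar days after Apr 22, 2027 is May 20, 2027.
The date on which the repair-or-replace obligation becomes due: counting 8 business days from Thursday, May 20, 2027 (May 21, May 24, May 25, May 26, May 27, May 28, May 31, Jun 1, skipping weekends) reaches Tuesday, Jun 1, 2027.

Jun 1, 2027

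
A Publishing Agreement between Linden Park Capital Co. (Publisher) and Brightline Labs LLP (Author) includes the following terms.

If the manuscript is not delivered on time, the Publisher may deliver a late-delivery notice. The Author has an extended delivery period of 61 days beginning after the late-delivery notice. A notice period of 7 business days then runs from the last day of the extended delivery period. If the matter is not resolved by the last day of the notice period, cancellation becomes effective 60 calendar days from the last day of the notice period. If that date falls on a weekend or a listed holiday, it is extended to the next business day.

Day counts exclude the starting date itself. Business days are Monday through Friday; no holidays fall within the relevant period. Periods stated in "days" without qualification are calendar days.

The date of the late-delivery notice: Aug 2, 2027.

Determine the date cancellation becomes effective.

Dec 13, 2027

The last day of the extended delivery period: 61 calendar days after Aug 2, 2027 is Oct 2, 2027.
From Saturday, Oct 2, 2027, 7 business days (Oct 4, Oct 5, Oct 6, Oct 7, Oct 8, Oct 11, Oct 12, skipping weekends) brings us to Tuesday, Oct 12, 2027, which is the last day of the notice period.
The date cancellation becomes effective: Oct 12, 2027 + 60 days = Dec 11, 2027. That falls on a Saturday, so it rolls to the next business day, Monday, Dec 13, 2027.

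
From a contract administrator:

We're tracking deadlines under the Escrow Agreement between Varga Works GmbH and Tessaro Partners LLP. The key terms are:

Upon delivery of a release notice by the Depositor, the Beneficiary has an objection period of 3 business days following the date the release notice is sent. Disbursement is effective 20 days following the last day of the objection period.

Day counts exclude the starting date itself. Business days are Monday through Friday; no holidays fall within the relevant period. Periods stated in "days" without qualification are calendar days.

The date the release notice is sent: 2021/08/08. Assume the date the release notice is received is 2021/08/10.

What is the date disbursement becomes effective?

2021/08/31

From Sunday, 2021/08/08, 3 business days (Aug 9, Aug 10, Aug 11, skipping weekends) brings us to Wednesday, 2021/08/11, which is the last day of the objection period.
The date disbursement becomes effective: 2021/08/11 + 20 days = 2021/08/31.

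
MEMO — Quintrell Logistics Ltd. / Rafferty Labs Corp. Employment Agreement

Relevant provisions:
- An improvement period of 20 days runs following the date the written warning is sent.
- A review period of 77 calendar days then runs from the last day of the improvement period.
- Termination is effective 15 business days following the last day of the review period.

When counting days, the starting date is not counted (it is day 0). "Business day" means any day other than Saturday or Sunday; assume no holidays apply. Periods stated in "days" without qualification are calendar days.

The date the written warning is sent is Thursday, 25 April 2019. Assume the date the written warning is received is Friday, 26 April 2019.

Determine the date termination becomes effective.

21 August 2019

The last day of the improvement period: 25 April 2019 + 20 days = 15 May 2019.
Adding 77 calendar days to 15 May 2019 gives 31 July 2019, which is the last day of the review period.
The date termination becomes effective: counting 15 business days from Wednesday, 31 July 2019 (Aug 1, Aug 2, Aug 5, Aug 6, …, Aug 19, Aug 20, Aug 21, skipping weekends) reaches Wednesday, 21 August 2019.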